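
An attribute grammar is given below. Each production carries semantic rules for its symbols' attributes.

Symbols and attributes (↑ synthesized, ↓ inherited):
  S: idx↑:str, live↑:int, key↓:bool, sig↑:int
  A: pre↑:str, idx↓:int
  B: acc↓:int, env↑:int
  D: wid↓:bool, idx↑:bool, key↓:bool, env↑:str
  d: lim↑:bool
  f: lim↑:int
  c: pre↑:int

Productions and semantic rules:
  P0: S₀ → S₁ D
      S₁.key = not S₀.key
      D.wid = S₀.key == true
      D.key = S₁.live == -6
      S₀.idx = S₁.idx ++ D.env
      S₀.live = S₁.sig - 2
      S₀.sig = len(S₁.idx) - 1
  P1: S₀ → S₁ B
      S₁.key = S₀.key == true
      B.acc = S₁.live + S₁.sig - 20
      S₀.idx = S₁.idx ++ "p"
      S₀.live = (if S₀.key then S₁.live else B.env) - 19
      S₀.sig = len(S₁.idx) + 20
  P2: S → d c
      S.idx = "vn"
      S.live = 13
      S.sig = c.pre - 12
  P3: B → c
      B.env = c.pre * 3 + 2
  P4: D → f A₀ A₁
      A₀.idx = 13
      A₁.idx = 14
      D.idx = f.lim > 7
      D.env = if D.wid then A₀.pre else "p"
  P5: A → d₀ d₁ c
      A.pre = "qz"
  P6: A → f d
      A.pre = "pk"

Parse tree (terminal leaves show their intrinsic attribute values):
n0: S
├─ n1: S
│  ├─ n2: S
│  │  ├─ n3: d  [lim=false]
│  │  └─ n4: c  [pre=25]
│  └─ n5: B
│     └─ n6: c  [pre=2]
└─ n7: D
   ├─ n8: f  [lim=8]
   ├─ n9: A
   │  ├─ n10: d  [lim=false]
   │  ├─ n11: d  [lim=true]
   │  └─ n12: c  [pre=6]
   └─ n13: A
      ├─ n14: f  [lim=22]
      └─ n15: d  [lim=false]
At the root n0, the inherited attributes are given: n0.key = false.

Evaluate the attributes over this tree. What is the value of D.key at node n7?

true

1. n0.key = false  [given at root]
2. n1.key = true  [not S₀.key]
3. n2.key = true  [S₀.key == true]
4. n3.lim = false  [terminal]
5. n4.pre = 25  [terminal]
6. n2.idx = "vn"  ["vn"]
7. n2.live = 13  [13]
8. n2.sig = 13  [c.pre - 12]
9. n5.acc = 6  [S₁.live + S₁.sig - 20]
10. n6.pre = 2  [terminal]
11. n5.env = 8  [c.pre * 3 + 2]
12. n1.idx = "vnp"  [S₁.idx ++ "p"]
13. n1.live = -6  [(if S₀.key then S₁.live else B.env) - 19]
14. n1.sig = 22  [len(S₁.idx) + 20]
15. n7.wid = false  [S₀.key == true]
16. n7.key = true  [S₁.live == -6]
17. n8.lim = 8  [terminal]
18. n9.idx = 13  [13]
19. n10.lim = false  [terminal]
20. n11.lim = true  [terminal]
21. n12.pre = 6  [terminal]
22. n9.pre = "qz"  ["qz"]
23. n13.idx = 14  [14]
24. n14.lim = 22  [terminal]
25. n15.lim = false  [terminal]
26. n13.pre = "pk"  ["pk"]
27. n7.idx = true  [f.lim > 7]
28. n7.env = "p"  [if D.wid then A₀.pre else "p"]
29. n0.idx = "vnpp"  [S₁.idx ++ D.env]
30. n0.live = 20  [S₁.sig - 2]
31. n0.sig = 2  [len(S₁.idx) - 1]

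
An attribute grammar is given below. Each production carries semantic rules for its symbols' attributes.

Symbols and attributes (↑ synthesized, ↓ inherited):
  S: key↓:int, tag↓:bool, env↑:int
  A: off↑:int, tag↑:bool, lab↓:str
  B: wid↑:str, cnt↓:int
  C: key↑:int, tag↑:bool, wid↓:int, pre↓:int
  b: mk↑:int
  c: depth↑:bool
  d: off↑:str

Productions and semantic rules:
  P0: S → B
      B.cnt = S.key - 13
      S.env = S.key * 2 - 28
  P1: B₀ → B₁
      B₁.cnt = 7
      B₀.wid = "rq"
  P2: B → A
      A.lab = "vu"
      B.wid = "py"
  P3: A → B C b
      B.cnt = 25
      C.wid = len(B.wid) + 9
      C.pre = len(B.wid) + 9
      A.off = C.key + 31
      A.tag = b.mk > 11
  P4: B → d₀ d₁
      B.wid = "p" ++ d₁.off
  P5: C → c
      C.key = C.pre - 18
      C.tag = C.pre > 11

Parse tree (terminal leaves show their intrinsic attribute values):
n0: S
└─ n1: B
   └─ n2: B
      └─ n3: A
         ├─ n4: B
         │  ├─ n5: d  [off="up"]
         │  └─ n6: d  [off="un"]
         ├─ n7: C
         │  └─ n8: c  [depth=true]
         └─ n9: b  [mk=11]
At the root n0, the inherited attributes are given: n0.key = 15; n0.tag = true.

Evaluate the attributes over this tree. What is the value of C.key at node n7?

-6

1. n0.key = 15  [given at root]
2. n0.tag = true  [given at root]
3. n1.cnt = 2  [S.key - 13]
4. n2.cnt = 7  [7]
5. n3.lab = "vu"  ["vu"]
6. n4.cnt = 25  [25]
7. n5.off = "up"  [terminal]
8. n6.off = "un"  [terminal]
9. n4.wid = "pun"  ["p" ++ d₁.off]
10. n7.wid = 12  [len(B.wid) + 9]
11. n7.pre = 12  [len(B.wid) + 9]
12. n8.depth = true  [terminal]
13. n7.key = -6  [C.pre - 18]
14. n7.tag = true  [C.pre > 11]
15. n9.mk = 11  [terminal]
16. n3.off = 25  [C.key + 31]
17. n3.tag = false  [b.mk > 11]
18. n2.wid = "py"  ["py"]
19. n1.wid = "rq"  ["rq"]
20. n0.env = 2  [S.key * 2 - 28]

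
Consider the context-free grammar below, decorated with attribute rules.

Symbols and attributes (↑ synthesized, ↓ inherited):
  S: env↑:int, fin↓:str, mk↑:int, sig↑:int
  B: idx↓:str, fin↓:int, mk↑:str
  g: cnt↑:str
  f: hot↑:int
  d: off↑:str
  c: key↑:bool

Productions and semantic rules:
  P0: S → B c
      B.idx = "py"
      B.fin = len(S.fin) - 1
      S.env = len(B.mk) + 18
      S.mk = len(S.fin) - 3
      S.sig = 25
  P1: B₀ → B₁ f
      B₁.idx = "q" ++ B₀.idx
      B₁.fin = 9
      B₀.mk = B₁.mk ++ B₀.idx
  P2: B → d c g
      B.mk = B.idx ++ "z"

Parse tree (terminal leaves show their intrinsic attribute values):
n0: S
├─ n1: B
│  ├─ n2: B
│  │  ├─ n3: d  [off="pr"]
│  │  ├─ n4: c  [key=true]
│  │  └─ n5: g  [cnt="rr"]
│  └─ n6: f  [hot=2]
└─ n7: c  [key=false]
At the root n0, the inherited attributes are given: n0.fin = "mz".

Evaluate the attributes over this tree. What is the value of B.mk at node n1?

1. n0.fin = "mz"  [given at root]
2. n1.idx = "py"  ["py"]
3. n1.fin = 1  [len(S.fin) - 1]
4. n2.idx = "qpy"  ["q" ++ B₀.idx]
5. n2.fin = 9  [9]
6. n3.off = "pr"  [terminal]
7. n4.key = true  [terminal]
8. n5.cnt = "rr"  [terminal]
9. n2.mk = "qpyz"  [B.idx ++ "z"]
10. n6.hot = 2  [terminal]
11. n1.mk = "qpyzpy"  [B₁.mk ++ B₀.idx]
12. n7.key = false  [terminal]
13. n0.env = 24  [len(B.mk) + 18]
14. n0.mk = -1  [len(S.fin) - 3]
15. n0.sig = 25  [25]

"qpyzpy"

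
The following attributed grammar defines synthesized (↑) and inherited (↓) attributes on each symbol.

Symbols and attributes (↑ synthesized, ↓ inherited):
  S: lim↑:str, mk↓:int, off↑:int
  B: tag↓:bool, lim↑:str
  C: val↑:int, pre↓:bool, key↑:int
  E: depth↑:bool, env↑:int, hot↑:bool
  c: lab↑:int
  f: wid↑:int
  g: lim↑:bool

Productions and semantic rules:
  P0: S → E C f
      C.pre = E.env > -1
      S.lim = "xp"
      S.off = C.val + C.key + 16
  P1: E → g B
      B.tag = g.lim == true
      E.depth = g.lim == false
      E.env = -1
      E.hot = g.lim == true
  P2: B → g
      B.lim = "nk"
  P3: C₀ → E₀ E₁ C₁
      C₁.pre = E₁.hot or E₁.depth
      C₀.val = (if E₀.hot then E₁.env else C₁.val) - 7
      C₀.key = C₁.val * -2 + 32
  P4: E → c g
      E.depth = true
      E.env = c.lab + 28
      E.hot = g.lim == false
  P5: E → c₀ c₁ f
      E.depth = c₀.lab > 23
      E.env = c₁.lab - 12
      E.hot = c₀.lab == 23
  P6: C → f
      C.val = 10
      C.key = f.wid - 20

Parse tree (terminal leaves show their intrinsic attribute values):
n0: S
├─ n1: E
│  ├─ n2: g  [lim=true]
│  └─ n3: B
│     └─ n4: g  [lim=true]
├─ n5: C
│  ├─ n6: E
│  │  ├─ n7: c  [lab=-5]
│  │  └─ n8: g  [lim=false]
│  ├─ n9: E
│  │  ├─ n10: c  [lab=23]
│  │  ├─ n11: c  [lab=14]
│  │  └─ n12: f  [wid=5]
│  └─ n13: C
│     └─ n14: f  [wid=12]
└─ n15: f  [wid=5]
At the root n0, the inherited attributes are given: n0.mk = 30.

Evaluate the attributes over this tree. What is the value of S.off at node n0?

1. n0.mk = 30  [given at root]
2. n2.lim = true  [terminal]
3. n3.tag = true  [g.lim == true]
4. n4.lim = true  [terminal]
5. n3.lim = "nk"  ["nk"]
6. n1.depth = false  [g.lim == false]
7. n1.env = -1  [-1]
8. n1.hot = true  [g.lim == true]
9. n5.pre = false  [E.env > -1]
10. n7.lab = -5  [terminal]
11. n8.lim = false  [terminal]
12. n6.depth = true  [true]
13. n6.env = 23  [c.lab + 28]
14. n6.hot = true  [g.lim == false]
15. n10.lab = 23  [terminal]
16. n11.lab = 14  [terminal]
17. n12.wid = 5  [terminal]
18. n9.depth = false  [c₀.lab > 23]
19. n9.env = 2  [c₁.lab - 12]
20. n9.hot = true  [c₀.lab == 23]
21. n13.pre = true  [E₁.hot or E₁.depth]
22. n14.wid = 12  [terminal]
23. n13.val = 10  [10]
24. n13.key = -8  [f.wid - 20]
25. n5.val = -5  [(if E₀.hot then E₁.env else C₁.val) - 7]
26. n5.key = 12  [C₁.val * -2 + 32]
27. n15.wid = 5  [terminal]
28. n0.lim = "xp"  ["xp"]
29. n0.off = 23  [C.val + C.key + 16]

23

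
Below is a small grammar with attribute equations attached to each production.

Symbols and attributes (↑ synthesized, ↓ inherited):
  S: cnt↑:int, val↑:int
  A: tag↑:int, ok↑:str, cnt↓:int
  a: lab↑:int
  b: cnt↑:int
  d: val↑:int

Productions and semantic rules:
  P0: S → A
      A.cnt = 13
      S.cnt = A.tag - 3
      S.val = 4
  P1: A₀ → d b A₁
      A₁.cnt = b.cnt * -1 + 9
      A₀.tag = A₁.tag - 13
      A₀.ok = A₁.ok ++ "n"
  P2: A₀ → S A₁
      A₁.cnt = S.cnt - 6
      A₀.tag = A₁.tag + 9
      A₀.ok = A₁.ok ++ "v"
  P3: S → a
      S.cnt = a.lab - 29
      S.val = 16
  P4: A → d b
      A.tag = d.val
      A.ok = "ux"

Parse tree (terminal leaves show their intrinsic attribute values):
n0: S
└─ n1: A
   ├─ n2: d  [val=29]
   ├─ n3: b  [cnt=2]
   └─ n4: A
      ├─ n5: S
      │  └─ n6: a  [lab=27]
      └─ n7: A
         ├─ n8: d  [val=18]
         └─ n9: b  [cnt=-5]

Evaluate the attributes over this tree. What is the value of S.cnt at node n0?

11

1. n1.cnt = 13  [13]
2. n2.val = 29  [terminal]
3. n3.cnt = 2  [terminal]
4. n4.cnt = 7  [b.cnt * -1 + 9]
5. n6.lab = 27  [terminal]
6. n5.cnt = -2  [a.lab - 29]
7. n5.val = 16  [16]
8. n7.cnt = -8  [S.cnt - 6]
9. n8.val = 18  [terminal]
10. n9.cnt = -5  [terminal]
11. n7.tag = 18  [d.val]
12. n7.ok = "ux"  ["ux"]
13. n4.tag = 27  [A₁.tag + 9]
14. n4.ok = "uxv"  [A₁.ok ++ "v"]
15. n1.tag = 14  [A₁.tag - 13]
16. n1.ok = "uxvn"  [A₁.ok ++ "n"]
17. n0.cnt = 11  [A.tag - 3]
18. n0.val = 4  [4]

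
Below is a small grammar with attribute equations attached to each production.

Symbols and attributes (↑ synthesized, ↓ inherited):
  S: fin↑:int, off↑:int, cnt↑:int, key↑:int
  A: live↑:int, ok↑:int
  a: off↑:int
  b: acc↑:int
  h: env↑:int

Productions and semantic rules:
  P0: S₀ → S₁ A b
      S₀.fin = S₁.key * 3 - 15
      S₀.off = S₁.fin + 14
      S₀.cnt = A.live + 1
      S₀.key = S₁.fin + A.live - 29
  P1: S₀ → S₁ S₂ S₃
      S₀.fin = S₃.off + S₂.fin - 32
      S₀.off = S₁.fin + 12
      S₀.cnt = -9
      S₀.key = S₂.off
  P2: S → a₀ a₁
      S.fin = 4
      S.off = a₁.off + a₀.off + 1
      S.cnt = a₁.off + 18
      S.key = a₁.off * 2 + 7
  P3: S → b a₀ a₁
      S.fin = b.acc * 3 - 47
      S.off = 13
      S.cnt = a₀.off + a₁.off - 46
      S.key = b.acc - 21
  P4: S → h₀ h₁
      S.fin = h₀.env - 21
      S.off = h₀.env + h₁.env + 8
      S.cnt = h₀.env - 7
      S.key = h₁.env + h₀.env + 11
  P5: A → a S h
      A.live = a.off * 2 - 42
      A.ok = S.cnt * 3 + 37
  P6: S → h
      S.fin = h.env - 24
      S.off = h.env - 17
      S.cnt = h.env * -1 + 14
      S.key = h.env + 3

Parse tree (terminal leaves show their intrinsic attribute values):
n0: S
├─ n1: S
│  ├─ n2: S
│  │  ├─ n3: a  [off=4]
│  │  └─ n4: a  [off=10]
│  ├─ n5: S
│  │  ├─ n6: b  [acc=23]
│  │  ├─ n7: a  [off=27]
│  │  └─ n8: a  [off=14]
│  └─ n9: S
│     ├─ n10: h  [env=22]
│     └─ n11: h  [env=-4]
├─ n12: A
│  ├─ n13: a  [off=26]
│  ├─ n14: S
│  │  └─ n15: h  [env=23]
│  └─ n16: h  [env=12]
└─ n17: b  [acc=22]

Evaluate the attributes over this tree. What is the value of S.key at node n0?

1. n3.off = 4  [terminal]
2. n4.off = 10  [terminal]
3. n2.fin = 4  [4]
4. n2.off = 15  [a₁.off + a₀.off + 1]
5. n2.cnt = 28  [a₁.off + 18]
6. n2.key = 27  [a₁.off * 2 + 7]
7. n6.acc = 23  [terminal]
8. n7.off = 27  [terminal]
9. n8.off = 14  [terminal]
10. n5.fin = 22  [b.acc * 3 - 47]
11. n5.off = 13  [13]
12. n5.cnt = -5  [a₀.off + a₁.off - 46]
13. n5.key = 2  [b.acc - 21]
14. n10.env = 22  [terminal]
15. n11.env = -4  [terminal]
16. n9.fin = 1  [h₀.env - 21]
17. n9.off = 26  [h₀.env + h₁.env + 8]
18. n9.cnt = 15  [h₀.env - 7]
19. n9.key = 29  [h₁.env + h₀.env + 11]
20. n1.fin = 16  [S₃.off + S₂.fin - 32]
21. n1.off = 16  [S₁.fin + 12]
22. n1.cnt = -9  [-9]
23. n1.key = 13  [S₂.off]
24. n13.off = 26  [terminal]
25. n15.env = 23  [terminal]
26. n14.fin = -1  [h.env - 24]
27. n14.off = 6  [h.env - 17]
28. n14.cnt = -9  [h.env * -1 + 14]
29. n14.key = 26  [h.env + 3]
30. n16.env = 12  [terminal]
31. n12.live = 10  [a.off * 2 - 42]
32. n12.ok = 10  [S.cnt * 3 + 37]
33. n17.acc = 22  [terminal]
34. n0.fin = 24  [S₁.key * 3 - 15]
35. n0.off = 30  [S₁.fin + 14]
36. n0.cnt = 11  [A.live + 1]
37. n0.key = -3  [S₁.fin + A.live - 29]

-3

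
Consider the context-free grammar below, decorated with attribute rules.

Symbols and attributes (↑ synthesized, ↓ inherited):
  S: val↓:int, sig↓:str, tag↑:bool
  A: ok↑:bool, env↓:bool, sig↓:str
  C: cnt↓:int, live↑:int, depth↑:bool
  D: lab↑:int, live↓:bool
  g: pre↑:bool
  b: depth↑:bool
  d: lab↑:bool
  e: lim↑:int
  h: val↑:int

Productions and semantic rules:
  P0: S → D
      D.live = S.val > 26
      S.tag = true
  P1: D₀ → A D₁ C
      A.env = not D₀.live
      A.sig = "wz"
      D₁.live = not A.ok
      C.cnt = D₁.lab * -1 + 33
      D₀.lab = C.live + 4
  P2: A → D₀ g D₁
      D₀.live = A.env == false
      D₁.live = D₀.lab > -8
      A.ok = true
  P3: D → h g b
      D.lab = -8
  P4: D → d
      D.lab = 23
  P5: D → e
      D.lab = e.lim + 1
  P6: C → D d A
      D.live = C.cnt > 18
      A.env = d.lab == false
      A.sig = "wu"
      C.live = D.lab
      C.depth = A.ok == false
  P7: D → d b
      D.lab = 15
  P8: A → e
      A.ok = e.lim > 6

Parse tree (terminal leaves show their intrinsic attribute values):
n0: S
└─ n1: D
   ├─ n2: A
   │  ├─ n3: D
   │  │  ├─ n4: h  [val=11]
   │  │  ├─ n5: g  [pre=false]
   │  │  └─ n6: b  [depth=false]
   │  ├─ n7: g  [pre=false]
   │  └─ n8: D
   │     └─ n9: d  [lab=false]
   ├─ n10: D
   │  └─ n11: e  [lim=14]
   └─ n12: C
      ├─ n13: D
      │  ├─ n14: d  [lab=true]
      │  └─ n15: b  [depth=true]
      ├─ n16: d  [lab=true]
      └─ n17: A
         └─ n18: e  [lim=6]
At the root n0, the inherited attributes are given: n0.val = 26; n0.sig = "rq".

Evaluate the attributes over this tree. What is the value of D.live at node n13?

false

1. n0.val = 26  [given at root]
2. n0.sig = "rq"  [given at root]
3. n1.live = false  [S.val > 26]
4. n2.env = true  [not D₀.live]
5. n2.sig = "wz"  ["wz"]
6. n3.live = false  [A.env == false]
7. n4.val = 11  [terminal]
8. n5.pre = false  [terminal]
9. n6.depth = false  [terminal]
10. n3.lab = -8  [-8]
11. n7.pre = false  [terminal]
12. n8.live = false  [D₀.lab > -8]
13. n9.lab = false  [terminal]
14. n8.lab = 23  [23]
15. n2.ok = true  [true]
16. n10.live = false  [not A.ok]
17. n11.lim = 14  [terminal]
18. n10.lab = 15  [e.lim + 1]
19. n12.cnt = 18  [D₁.lab * -1 + 33]
20. n13.live = false  [C.cnt > 18]
21. n14.lab = true  [terminal]
22. n15.depth = true  [terminal]
23. n13.lab = 15  [15]
24. n16.lab = true  [terminal]
25. n17.env = false  [d.lab == false]
26. n17.sig = "wu"  ["wu"]
27. n18.lim = 6  [terminal]
28. n17.ok = false  [e.lim > 6]
29. n12.live = 15  [D.lab]
30. n12.depth = true  [A.ok == false]
31. n1.lab = 19  [C.live + 4]
32. n0.tag = true  [true]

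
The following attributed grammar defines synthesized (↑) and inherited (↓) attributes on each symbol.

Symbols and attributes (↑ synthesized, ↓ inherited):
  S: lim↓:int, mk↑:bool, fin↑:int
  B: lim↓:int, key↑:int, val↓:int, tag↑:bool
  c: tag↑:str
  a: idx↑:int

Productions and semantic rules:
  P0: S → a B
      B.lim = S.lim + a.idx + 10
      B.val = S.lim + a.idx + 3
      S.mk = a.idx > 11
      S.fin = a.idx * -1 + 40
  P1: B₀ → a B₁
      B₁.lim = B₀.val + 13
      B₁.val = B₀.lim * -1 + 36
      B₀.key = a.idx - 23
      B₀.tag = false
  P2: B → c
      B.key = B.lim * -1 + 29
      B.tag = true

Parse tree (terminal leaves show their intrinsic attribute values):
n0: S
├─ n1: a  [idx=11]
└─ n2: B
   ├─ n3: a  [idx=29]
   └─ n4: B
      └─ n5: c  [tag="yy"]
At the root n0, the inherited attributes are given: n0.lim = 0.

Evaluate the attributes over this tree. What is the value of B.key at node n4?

2

1. n0.lim = 0  [given at root]
2. n1.idx = 11  [terminal]
3. n2.lim = 21  [S.lim + a.idx + 10]
4. n2.val = 14  [S.lim + a.idx + 3]
5. n3.idx = 29  [terminal]
6. n4.lim = 27  [B₀.val + 13]
7. n4.val = 15  [B₀.lim * -1 + 36]
8. n5.tag = "yy"  [terminal]
9. n4.key = 2  [B.lim * -1 + 29]
10. n4.tag = true  [true]
11. n2.key = 6  [a.idx - 23]
12. n2.tag = false  [false]
13. n0.mk = false  [a.idx > 11]
14. n0.fin = 29  [a.idx * -1 + 40]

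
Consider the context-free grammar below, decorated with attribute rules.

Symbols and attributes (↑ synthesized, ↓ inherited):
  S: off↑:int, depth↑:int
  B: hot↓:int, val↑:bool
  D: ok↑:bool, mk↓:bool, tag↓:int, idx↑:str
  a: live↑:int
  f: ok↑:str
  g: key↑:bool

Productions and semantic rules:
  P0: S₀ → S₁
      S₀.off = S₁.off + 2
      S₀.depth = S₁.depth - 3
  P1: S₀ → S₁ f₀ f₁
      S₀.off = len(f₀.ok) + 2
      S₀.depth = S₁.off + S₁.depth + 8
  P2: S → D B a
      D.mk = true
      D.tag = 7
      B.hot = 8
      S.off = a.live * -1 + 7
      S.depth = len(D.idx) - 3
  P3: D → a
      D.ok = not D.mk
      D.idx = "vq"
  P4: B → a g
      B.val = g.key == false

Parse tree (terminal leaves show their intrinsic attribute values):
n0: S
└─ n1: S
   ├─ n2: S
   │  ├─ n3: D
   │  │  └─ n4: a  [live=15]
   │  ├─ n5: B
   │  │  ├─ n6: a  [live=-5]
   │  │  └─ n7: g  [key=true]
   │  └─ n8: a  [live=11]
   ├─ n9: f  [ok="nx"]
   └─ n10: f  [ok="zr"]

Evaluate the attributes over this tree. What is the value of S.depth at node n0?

0

1. n3.mk = true  [true]
2. n3.tag = 7  [7]
3. n4.live = 15  [terminal]
4. n3.ok = false  [not D.mk]
5. n3.idx = "vq"  ["vq"]
6. n5.hot = 8  [8]
7. n6.live = -5  [terminal]
8. n7.key = true  [terminal]
9. n5.val = false  [g.key == false]
10. n8.live = 11  [terminal]
11. n2.off = -4  [a.live * -1 + 7]
12. n2.depth = -1  [len(D.idx) - 3]
13. n9.ok = "nx"  [terminal]
14. n10.ok = "zr"  [terminal]
15. n1.off = 4  [len(f₀.ok) + 2]
16. n1.depth = 3  [S₁.off + S₁.depth + 8]
17. n0.off = 6  [S₁.off + 2]
18. n0.depth = 0  [S₁.depth - 3]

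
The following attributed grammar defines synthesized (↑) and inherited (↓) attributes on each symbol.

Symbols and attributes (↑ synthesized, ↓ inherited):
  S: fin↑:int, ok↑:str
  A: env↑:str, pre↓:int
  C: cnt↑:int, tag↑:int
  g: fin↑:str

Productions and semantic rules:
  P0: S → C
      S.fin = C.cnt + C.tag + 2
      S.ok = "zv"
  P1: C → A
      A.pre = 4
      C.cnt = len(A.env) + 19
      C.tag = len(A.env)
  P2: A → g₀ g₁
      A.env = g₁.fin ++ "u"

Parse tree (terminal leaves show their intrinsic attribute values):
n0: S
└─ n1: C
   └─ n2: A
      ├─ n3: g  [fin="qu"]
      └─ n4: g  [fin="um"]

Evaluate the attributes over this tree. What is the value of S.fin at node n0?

27

1. n2.pre = 4  [4]
2. n3.fin = "qu"  [terminal]
3. n4.fin = "um"  [terminal]
4. n2.env = "umu"  [g₁.fin ++ "u"]
5. n1.cnt = 22  [len(A.env) + 19]
6. n1.tag = 3  [len(A.env)]
7. n0.fin = 27  [C.cnt + C.tag + 2]
8. n0.ok = "zv"  ["zv"]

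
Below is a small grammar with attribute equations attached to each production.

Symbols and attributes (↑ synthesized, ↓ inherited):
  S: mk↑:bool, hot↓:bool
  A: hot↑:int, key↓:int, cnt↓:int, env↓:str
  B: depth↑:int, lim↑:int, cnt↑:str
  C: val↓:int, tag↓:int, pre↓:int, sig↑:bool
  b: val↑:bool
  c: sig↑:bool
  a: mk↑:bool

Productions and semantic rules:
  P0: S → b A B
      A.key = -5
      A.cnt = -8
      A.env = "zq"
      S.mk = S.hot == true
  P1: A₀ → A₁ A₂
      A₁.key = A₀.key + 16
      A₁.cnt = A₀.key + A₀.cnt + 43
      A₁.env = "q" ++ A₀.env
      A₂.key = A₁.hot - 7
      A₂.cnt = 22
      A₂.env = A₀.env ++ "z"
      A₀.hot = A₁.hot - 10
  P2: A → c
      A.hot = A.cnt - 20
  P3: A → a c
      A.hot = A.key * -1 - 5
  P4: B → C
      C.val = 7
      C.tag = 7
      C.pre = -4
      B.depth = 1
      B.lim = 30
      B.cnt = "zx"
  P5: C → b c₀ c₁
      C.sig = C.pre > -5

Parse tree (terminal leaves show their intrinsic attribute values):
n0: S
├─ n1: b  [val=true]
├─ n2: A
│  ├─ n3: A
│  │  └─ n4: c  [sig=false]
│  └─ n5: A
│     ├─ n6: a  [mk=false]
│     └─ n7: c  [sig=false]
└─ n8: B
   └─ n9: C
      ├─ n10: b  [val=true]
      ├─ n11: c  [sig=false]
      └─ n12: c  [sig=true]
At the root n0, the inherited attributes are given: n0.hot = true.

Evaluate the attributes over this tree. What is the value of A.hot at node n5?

-8

1. n0.hot = true  [given at root]
2. n1.val = true  [terminal]
3. n2.key = -5  [-5]
4. n2.cnt = -8  [-8]
5. n2.env = "zq"  ["zq"]
6. n3.key = 11  [A₀.key + 16]
7. n3.cnt = 30  [A₀.key + A₀.cnt + 43]
8. n3.env = "qzq"  ["q" ++ A₀.env]
9. n4.sig = false  [terminal]
10. n3.hot = 10  [A.cnt - 20]
11. n5.key = 3  [A₁.hot - 7]
12. n5.cnt = 22  [22]
13. n5.env = "zqz"  [A₀.env ++ "z"]
14. n6.mk = false  [terminal]
15. n7.sig = false  [terminal]
16. n5.hot = -8  [A.key * -1 - 5]
17. n2.hot = 0  [A₁.hot - 10]
18. n9.val = 7  [7]
19. n9.tag = 7  [7]
20. n9.pre = -4  [-4]
21. n10.val = true  [terminal]
22. n11.sig = false  [terminal]
23. n12.sig = true  [terminal]
24. n9.sig = true  [C.pre > -5]
25. n8.depth = 1  [1]
26. n8.lim = 30  [30]
27. n8.cnt = "zx"  ["zx"]
28. n0.mk = true  [S.hot == true]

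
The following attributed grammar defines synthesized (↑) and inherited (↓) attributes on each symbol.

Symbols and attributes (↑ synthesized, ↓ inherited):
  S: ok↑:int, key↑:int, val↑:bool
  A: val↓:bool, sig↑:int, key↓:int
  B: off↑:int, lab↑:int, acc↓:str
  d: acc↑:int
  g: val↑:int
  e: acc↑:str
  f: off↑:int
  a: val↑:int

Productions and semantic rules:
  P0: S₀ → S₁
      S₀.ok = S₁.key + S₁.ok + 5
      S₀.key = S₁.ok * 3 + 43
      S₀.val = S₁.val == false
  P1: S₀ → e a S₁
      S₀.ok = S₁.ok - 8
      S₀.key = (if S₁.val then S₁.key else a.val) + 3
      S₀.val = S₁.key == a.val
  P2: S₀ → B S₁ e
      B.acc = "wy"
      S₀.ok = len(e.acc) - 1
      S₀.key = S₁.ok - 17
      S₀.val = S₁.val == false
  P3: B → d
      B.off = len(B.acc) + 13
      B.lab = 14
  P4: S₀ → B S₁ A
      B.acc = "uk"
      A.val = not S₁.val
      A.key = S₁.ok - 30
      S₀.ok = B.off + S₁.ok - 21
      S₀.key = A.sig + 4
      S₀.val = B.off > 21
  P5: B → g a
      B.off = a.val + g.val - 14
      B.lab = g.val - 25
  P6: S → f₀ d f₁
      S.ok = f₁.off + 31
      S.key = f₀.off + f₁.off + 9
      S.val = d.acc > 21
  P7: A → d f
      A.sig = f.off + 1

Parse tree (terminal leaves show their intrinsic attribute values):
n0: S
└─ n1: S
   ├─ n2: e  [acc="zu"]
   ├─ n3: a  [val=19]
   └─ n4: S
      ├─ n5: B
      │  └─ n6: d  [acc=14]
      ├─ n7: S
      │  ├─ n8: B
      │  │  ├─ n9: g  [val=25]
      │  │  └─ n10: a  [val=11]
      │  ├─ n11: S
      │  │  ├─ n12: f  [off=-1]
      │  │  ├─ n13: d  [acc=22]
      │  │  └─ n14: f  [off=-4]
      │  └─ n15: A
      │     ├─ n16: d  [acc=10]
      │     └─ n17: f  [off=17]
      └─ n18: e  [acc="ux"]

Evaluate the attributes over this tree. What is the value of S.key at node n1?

1. n2.acc = "zu"  [terminal]
2. n3.val = 19  [terminal]
3. n5.acc = "wy"  ["wy"]
4. n6.acc = 14  [terminal]
5. n5.off = 15  [len(B.acc) + 13]
6. n5.lab = 14  [14]
7. n8.acc = "uk"  ["uk"]
8. n9.val = 25  [terminal]
9. n10.val = 11  [terminal]
10. n8.off = 22  [a.val + g.val - 14]
11. n8.lab = 0  [g.val - 25]
12. n12.off = -1  [terminal]
13. n13.acc = 22  [terminal]
14. n14.off = -4  [terminal]
15. n11.ok = 27  [f₁.off + 31]
16. n11.key = 4  [f₀.off + f₁.off + 9]
17. n11.val = true  [d.acc > 21]
18. n15.val = false  [not S₁.val]
19. n15.key = -3  [S₁.ok - 30]
20. n16.acc = 10  [terminal]
21. n17.off = 17  [terminal]
22. n15.sig = 18  [f.off + 1]
23. n7.ok = 28  [B.off + S₁.ok - 21]
24. n7.key = 22  [A.sig + 4]
25. n7.val = true  [B.off > 21]
26. n18.acc = "ux"  [terminal]
27. n4.ok = 1  [len(e.acc) - 1]
28. n4.key = 11  [S₁.ok - 17]
29. n4.val = false  [S₁.val == false]
30. n1.ok = -7  [S₁.ok - 8]
31. n1.key = 22  [(if S₁.val then S₁.key else a.val) + 3]
32. n1.val = false  [S₁.key == a.val]
33. n0.ok = 20  [S₁.key + S₁.ok + 5]
34. n0.key = 22  [S₁.ok * 3 + 43]
35. n0.val = true  [S₁.val == false]

22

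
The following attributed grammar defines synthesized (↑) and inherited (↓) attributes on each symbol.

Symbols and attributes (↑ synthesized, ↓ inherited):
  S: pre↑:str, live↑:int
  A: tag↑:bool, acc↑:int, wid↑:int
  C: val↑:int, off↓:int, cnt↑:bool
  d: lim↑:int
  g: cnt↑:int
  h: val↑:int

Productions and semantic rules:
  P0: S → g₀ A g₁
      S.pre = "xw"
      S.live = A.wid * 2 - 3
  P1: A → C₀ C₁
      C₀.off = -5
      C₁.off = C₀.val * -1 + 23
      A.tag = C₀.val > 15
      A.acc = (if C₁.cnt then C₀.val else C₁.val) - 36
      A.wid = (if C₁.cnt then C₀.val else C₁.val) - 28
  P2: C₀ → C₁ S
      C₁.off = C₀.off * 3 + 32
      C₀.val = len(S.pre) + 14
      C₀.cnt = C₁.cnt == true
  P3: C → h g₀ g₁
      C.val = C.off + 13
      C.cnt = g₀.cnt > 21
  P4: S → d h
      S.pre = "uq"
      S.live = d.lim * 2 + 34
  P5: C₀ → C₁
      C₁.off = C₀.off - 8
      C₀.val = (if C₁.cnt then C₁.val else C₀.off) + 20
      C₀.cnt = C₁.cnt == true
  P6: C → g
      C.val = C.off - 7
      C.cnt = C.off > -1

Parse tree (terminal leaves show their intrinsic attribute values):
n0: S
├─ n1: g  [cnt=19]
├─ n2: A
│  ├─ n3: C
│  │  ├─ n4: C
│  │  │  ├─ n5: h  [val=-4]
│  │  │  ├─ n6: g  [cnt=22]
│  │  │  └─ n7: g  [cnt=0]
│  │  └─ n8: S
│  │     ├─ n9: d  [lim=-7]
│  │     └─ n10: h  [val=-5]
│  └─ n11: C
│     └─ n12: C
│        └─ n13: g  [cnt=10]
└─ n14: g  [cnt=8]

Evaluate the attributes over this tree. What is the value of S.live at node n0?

1. n1.cnt = 19  [terminal]
2. n3.off = -5  [-5]
3. n4.off = 17  [C₀.off * 3 + 32]
4. n5.val = -4  [terminal]
5. n6.cnt = 22  [terminal]
6. n7.cnt = 0  [terminal]
7. n4.val = 30  [C.off + 13]
8. n4.cnt = true  [g₀.cnt > 21]
9. n9.lim = -7  [terminal]
10. n10.val = -5  [terminal]
11. n8.pre = "uq"  ["uq"]
12. n8.live = 20  [d.lim * 2 + 34]
13. n3.val = 16  [len(S.pre) + 14]
14. n3.cnt = true  [C₁.cnt == true]
15. n11.off = 7  [C₀.val * -1 + 23]
16. n12.off = -1  [C₀.off - 8]
17. n13.cnt = 10  [terminal]
18. n12.val = -8  [C.off - 7]
19. n12.cnt = false  [C.off > -1]
20. n11.val = 27  [(if C₁.cnt then C₁.val else C₀.off) + 20]
21. n11.cnt = false  [C₁.cnt == true]
22. n2.tag = true  [C₀.val > 15]
23. n2.acc = -9  [(if C₁.cnt then C₀.val else C₁.val) - 36]
24. n2.wid = -1  [(if C₁.cnt then C₀.val else C₁.val) - 28]
25. n14.cnt = 8  [terminal]
26. n0.pre = "xw"  ["xw"]
27. n0.live = -5  [A.wid * 2 - 3]

-5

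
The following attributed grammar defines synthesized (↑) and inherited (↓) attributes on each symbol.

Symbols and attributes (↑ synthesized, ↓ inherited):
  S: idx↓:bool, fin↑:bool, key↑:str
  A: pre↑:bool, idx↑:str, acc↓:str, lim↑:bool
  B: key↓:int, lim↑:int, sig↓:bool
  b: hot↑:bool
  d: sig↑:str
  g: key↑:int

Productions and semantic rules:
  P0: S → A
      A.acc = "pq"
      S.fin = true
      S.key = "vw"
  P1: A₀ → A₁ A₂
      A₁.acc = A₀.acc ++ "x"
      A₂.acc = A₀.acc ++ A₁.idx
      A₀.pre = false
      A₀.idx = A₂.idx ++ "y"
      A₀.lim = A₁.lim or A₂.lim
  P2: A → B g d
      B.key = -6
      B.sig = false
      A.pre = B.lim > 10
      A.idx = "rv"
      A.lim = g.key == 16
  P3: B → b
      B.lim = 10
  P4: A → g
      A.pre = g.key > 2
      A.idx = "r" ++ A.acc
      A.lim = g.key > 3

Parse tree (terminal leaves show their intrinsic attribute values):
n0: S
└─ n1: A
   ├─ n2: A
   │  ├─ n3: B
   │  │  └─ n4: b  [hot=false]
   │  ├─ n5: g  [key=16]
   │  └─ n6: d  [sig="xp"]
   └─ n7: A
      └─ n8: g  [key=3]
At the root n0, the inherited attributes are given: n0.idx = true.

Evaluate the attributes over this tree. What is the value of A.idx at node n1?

"rpqrvy"

1. n0.idx = true  [given at root]
2. n1.acc = "pq"  ["pq"]
3. n2.acc = "pqx"  [A₀.acc ++ "x"]
4. n3.key = -6  [-6]
5. n3.sig = false  [false]
6. n4.hot = false  [terminal]
7. n3.lim = 10  [10]
8. n5.key = 16  [terminal]
9. n6.sig = "xp"  [terminal]
10. n2.pre = false  [B.lim > 10]
11. n2.idx = "rv"  ["rv"]
12. n2.lim = true  [g.key == 16]
13. n7.acc = "pqrv"  [A₀.acc ++ A₁.idx]
14. n8.key = 3  [terminal]
15. n7.pre = true  [g.key > 2]
16. n7.idx = "rpqrv"  ["r" ++ A.acc]
17. n7.lim = false  [g.key > 3]
18. n1.pre = false  [false]
19. n1.idx = "rpqrvy"  [A₂.idx ++ "y"]
20. n1.lim = true  [A₁.lim or A₂.lim]
21. n0.fin = true  [true]
22. n0.key = "vw"  ["vw"]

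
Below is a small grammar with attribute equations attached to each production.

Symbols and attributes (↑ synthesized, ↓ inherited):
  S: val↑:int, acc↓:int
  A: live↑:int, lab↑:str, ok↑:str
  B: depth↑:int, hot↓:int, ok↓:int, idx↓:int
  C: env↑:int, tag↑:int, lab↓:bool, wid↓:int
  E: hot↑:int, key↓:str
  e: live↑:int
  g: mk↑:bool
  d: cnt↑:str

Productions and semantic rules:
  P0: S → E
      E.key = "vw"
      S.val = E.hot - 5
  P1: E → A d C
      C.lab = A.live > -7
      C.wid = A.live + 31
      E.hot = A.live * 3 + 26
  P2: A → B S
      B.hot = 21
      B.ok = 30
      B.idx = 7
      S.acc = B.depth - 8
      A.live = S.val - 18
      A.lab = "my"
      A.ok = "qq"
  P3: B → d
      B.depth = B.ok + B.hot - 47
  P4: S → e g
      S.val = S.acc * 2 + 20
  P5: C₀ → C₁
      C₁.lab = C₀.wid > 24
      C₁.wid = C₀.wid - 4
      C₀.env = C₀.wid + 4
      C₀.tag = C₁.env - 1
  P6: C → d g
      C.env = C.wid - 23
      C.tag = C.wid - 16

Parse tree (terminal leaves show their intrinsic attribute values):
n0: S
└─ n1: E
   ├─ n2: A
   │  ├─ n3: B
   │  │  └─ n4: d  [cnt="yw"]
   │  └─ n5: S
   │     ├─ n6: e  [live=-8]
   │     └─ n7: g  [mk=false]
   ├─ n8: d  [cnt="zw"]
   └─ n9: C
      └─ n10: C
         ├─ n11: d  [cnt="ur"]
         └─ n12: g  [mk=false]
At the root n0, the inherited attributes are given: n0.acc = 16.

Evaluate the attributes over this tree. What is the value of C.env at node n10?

1. n0.acc = 16  [given at root]
2. n1.key = "vw"  ["vw"]
3. n3.hot = 21  [21]
4. n3.ok = 30  [30]
5. n3.idx = 7  [7]
6. n4.cnt = "yw"  [terminal]
7. n3.depth = 4  [B.ok + B.hot - 47]
8. n5.acc = -4  [B.depth - 8]
9. n6.live = -8  [terminal]
10. n7.mk = false  [terminal]
11. n5.val = 12  [S.acc * 2 + 20]
12. n2.live = -6  [S.val - 18]
13. n2.lab = "my"  ["my"]
14. n2.ok = "qq"  ["qq"]
15. n8.cnt = "zw"  [terminal]
16. n9.lab = true  [A.live > -7]
17. n9.wid = 25  [A.live + 31]
18. n10.lab = true  [C₀.wid > 24]
19. n10.wid = 21  [C₀.wid - 4]
20. n11.cnt = "ur"  [terminal]
21. n12.mk = false  [terminal]
22. n10.env = -2  [C.wid - 23]
23. n10.tag = 5  [C.wid - 16]
24. n9.env = 29  [C₀.wid + 4]
25. n9.tag = -3  [C₁.env - 1]
26. n1.hot = 8  [A.live * 3 + 26]
27. n0.val = 3  [E.hot - 5]

-2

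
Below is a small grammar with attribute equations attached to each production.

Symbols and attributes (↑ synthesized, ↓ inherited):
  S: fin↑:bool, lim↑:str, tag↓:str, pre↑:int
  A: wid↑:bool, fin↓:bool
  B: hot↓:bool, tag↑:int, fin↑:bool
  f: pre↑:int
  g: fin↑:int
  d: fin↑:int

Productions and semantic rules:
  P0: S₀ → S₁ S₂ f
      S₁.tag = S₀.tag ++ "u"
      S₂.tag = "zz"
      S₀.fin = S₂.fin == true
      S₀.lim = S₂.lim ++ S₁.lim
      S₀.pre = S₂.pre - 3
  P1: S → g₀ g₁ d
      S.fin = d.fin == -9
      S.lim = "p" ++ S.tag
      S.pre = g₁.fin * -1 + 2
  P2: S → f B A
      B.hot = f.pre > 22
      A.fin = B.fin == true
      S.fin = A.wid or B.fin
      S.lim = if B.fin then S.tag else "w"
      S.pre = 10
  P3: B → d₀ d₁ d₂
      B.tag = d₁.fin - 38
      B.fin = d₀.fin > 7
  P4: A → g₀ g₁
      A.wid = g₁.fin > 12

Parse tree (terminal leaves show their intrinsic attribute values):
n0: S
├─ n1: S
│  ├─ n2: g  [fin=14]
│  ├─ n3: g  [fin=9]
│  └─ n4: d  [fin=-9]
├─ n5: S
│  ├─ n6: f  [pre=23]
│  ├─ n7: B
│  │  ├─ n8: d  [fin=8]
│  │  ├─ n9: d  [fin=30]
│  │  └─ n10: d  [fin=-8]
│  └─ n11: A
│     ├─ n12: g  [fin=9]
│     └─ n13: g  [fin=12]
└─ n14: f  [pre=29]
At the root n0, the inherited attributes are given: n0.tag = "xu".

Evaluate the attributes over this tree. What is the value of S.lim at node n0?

1. n0.tag = "xu"  [given at root]
2. n1.tag = "xuu"  [S₀.tag ++ "u"]
3. n2.fin = 14  [terminal]
4. n3.fin = 9  [terminal]
5. n4.fin = -9  [terminal]
6. n1.fin = true  [d.fin == -9]
7. n1.lim = "pxuu"  ["p" ++ S.tag]
8. n1.pre = -7  [g₁.fin * -1 + 2]
9. n5.tag = "zz"  ["zz"]
10. n6.pre = 23  [terminal]
11. n7.hot = true  [f.pre > 22]
12. n8.fin = 8  [terminal]
13. n9.fin = 30  [terminal]
14. n10.fin = -8  [terminal]
15. n7.tag = -8  [d₁.fin - 38]
16. n7.fin = true  [d₀.fin > 7]
17. n11.fin = true  [B.fin == true]
18. n12.fin = 9  [terminal]
19. n13.fin = 12  [terminal]
20. n11.wid = false  [g₁.fin > 12]
21. n5.fin = true  [A.wid or B.fin]
22. n5.lim = "zz"  [if B.fin then S.tag else "w"]
23. n5.pre = 10  [10]
24. n14.pre = 29  [terminal]
25. n0.fin = true  [S₂.fin == true]
26. n0.lim = "zzpxuu"  [S₂.lim ++ S₁.lim]
27. n0.pre = 7  [S₂.pre - 3]

"zzpxuu"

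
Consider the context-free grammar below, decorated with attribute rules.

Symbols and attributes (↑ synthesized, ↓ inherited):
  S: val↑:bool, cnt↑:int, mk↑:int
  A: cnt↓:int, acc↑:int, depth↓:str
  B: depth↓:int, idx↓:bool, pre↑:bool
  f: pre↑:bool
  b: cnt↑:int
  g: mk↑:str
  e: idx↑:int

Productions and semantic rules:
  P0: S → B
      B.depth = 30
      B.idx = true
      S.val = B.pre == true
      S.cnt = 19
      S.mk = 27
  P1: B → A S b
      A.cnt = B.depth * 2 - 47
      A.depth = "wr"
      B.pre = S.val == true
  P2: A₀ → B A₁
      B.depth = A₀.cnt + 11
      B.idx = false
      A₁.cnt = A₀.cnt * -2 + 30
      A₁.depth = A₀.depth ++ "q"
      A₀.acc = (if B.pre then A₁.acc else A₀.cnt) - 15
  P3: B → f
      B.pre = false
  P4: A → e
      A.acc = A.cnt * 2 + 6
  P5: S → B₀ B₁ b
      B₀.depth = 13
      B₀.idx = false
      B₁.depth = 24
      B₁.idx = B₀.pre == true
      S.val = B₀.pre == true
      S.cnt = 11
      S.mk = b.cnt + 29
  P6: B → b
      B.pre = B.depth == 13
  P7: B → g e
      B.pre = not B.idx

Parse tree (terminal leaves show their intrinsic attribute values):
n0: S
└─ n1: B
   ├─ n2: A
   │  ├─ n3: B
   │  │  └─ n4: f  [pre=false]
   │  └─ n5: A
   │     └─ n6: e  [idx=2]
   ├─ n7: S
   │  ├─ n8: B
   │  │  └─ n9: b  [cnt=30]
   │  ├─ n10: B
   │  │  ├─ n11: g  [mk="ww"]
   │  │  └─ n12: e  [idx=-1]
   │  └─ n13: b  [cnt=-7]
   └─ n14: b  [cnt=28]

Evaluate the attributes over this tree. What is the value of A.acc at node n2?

1. n1.depth = 30  [30]
2. n1.idx = true  [true]
3. n2.cnt = 13  [B.depth * 2 - 47]
4. n2.depth = "wr"  ["wr"]
5. n3.depth = 24  [A₀.cnt + 11]
6. n3.idx = false  [false]
7. n4.pre = false  [terminal]
8. n3.pre = false  [false]
9. n5.cnt = 4  [A₀.cnt * -2 + 30]
10. n5.depth = "wrq"  [A₀.depth ++ "q"]
11. n6.idx = 2  [terminal]
12. n5.acc = 14  [A.cnt * 2 + 6]
13. n2.acc = -2  [(if B.pre then A₁.acc else A₀.cnt) - 15]
14. n8.depth = 13  [13]
15. n8.idx = false  [false]
16. n9.cnt = 30  [terminal]
17. n8.pre = true  [B.depth == 13]
18. n10.depth = 24  [24]
19. n10.idx = true  [B₀.pre == true]
20. n11.mk = "ww"  [terminal]
21. n12.idx = -1  [terminal]
22. n10.pre = false  [not B.idx]
23. n13.cnt = -7  [terminal]
24. n7.val = true  [B₀.pre == true]
25. n7.cnt = 11  [11]
26. n7.mk = 22  [b.cnt + 29]
27. n14.cnt = 28  [terminal]
28. n1.pre = true  [S.val == true]
29. n0.val = true  [B.pre == true]
30. n0.cnt = 19  [19]
31. n0.mk = 27  [27]

-2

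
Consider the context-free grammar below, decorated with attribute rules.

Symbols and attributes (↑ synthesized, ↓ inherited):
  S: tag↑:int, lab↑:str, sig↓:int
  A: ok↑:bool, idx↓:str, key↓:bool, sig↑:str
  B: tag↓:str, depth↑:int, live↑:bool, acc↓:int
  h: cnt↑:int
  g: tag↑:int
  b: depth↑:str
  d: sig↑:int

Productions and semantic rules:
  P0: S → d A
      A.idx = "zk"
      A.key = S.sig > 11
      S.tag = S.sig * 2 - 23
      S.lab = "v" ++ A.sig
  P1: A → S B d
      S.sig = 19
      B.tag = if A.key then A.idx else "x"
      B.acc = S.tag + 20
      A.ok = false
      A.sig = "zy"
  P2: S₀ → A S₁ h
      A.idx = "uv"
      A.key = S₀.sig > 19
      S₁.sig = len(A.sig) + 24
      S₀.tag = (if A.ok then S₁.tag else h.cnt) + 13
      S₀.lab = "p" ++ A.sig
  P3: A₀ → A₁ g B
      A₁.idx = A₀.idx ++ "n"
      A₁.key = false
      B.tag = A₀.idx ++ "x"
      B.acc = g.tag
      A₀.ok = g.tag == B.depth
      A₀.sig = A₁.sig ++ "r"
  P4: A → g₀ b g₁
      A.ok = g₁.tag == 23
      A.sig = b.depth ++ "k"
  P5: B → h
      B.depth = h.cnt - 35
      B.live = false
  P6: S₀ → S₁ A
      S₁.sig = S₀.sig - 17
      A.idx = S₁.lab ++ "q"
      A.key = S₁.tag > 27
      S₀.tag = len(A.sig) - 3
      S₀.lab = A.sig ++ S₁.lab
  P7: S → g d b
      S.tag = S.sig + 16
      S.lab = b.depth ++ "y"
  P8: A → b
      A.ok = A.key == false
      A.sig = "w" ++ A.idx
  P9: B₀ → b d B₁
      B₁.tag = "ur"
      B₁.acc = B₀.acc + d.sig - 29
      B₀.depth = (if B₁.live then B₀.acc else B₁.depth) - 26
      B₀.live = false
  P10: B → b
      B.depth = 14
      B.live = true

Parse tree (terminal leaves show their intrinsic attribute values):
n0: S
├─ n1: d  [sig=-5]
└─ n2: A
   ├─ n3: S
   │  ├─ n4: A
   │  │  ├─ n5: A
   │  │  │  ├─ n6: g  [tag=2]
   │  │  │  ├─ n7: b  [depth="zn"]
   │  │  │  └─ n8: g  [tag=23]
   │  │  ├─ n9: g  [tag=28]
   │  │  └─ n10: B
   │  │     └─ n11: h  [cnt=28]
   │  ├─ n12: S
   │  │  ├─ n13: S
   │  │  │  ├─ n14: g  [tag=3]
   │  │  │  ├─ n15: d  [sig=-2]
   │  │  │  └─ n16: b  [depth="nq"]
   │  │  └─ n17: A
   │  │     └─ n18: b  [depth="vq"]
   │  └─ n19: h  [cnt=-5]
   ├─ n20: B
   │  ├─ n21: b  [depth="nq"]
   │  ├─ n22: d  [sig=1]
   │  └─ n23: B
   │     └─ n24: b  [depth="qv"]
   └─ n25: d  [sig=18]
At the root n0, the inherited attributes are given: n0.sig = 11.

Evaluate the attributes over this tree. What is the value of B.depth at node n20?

2

1. n0.sig = 11  [given at root]
2. n1.sig = -5  [terminal]
3. n2.idx = "zk"  ["zk"]
4. n2.key = false  [S.sig > 11]
5. n3.sig = 19  [19]
6. n4.idx = "uv"  ["uv"]
7. n4.key = false  [S₀.sig > 19]
8. n5.idx = "uvn"  [A₀.idx ++ "n"]
9. n5.key = false  [false]
10. n6.tag = 2  [terminal]
11. n7.depth = "zn"  [terminal]
12. n8.tag = 23  [terminal]
13. n5.ok = true  [g₁.tag == 23]
14. n5.sig = "znk"  [b.depth ++ "k"]
15. n9.tag = 28  [terminal]
16. n10.tag = "uvx"  [A₀.idx ++ "x"]
17. n10.acc = 28  [g.tag]
18. n11.cnt = 28  [terminal]
19. n10.depth = -7  [h.cnt - 35]
20. n10.live = false  [false]
21. n4.ok = false  [g.tag == B.depth]
22. n4.sig = "znkr"  [A₁.sig ++ "r"]
23. n12.sig = 28  [len(A.sig) + 24]
24. n13.sig = 11  [S₀.sig - 17]
25. n14.tag = 3  [terminal]
26. n15.sig = -2  [terminal]
27. n16.depth = "nq"  [terminal]
28. n13.tag = 27  [S.sig + 16]
29. n13.lab = "nqy"  [b.depth ++ "y"]
30. n17.idx = "nqyq"  [S₁.lab ++ "q"]
31. n17.key = false  [S₁.tag > 27]
32. n18.depth = "vq"  [terminal]
33. n17.ok = true  [A.key == false]
34. n17.sig = "wnqyq"  ["w" ++ A.idx]
35. n12.tag = 2  [len(A.sig) - 3]
36. n12.lab = "wnqyqnqy"  [A.sig ++ S₁.lab]
37. n19.cnt = -5  [terminal]
38. n3.tag = 8  [(if A.ok then S₁.tag else h.cnt) + 13]
39. n3.lab = "pznkr"  ["p" ++ A.sig]
40. n20.tag = "x"  [if A.key then A.idx else "x"]
41. n20.acc = 28  [S.tag + 20]
42. n21.depth = "nq"  [terminal]
43. n22.sig = 1  [terminal]
44. n23.tag = "ur"  ["ur"]
45. n23.acc = 0  [B₀.acc + d.sig - 29]
46. n24.depth = "qv"  [terminal]
47. n23.depth = 14  [14]
48. n23.live = true  [true]
49. n20.depth = 2  [(if B₁.live then B₀.acc else B₁.depth) - 26]
50. n20.live = false  [false]
51. n25.sig = 18  [terminal]
52. n2.ok = false  [false]
53. n2.sig = "zy"  ["zy"]
54. n0.tag = -1  [S.sig * 2 - 23]
55. n0.lab = "vzy"  ["v" ++ A.sig]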